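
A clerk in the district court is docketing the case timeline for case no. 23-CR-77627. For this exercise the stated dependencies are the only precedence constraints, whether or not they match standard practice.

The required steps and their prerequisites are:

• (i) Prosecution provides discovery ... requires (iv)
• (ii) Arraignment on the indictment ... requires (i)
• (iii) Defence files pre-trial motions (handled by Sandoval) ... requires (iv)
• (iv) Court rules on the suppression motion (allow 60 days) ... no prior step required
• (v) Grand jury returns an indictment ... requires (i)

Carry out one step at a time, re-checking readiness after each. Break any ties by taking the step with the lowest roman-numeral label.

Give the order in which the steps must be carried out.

(iv) → (i) → (ii) → (iii) → (v)

(iv) is the only step with nothing outstanding, so it goes first.
(i) and (iii) are both available; (i) has the earlier label → (i).
Now (ii), (iii) and (v) have their prerequisites met. (ii) has the earlier label, so (ii) next.
(iii) and (v) are both available; (iii) has the earlier label → (iii).
(v) is the only step now ready → (v).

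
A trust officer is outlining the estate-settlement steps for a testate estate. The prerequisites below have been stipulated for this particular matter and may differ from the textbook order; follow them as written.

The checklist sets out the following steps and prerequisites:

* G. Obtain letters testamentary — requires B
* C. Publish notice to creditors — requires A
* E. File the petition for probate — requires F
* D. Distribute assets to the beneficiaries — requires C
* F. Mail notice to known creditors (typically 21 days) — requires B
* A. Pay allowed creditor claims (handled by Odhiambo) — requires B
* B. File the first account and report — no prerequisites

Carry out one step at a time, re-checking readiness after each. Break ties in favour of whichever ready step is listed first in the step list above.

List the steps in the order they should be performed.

B, G, F, E, A, C, D

B is the only step with nothing outstanding, so it goes first.
Now G, F and A have their prerequisites met. G is listed earlier, so G next.
F and A are both available; F is listed earlier → F.
E now also ready, so the ready set is {E, A}; E is listed earlier → E.
A needed B, now all done → A.
C needed A, now all done → C.
D needed C, now all done → D.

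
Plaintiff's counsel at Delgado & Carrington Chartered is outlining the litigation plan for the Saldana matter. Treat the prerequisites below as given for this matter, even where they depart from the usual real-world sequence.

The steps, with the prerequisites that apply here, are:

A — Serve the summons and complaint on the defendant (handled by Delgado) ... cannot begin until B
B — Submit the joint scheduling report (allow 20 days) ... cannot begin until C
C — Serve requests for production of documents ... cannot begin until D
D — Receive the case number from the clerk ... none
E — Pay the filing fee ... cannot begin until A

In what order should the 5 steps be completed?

Only D has no prerequisites, so it is first.
C needed D, now all done → C.
B needed C, now all done → B.
A needed B, now all done → A.
Next only E has its prerequisites met → E.

D, C, B, A, E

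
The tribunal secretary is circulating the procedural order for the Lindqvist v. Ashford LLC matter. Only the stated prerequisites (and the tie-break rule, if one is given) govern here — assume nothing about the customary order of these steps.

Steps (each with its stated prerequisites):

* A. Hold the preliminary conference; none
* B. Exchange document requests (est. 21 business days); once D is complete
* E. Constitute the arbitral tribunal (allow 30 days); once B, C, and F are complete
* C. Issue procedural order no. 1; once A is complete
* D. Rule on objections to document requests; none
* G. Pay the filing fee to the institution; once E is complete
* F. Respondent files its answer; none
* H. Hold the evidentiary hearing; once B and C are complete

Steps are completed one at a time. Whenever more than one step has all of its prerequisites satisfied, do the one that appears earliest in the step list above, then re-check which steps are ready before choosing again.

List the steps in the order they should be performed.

A, C, D, B, F, E, G, H

Nothing is required for A, D and F. A is listed earlier → A first.
C, D and F are all available; C is listed earlier → C.
Now D and F have their prerequisites met. D is listed earlier, so D next.
B now also ready, so the ready set is {B, F}; B is listed earlier → B.
H now also ready, so the ready set is {F, H}; F is listed earlier → F.
E and H are both available; E is listed earlier → E.
G now also ready, so the ready set is {G, H}; G is listed earlier → G.
H needed B and C, now all done → H.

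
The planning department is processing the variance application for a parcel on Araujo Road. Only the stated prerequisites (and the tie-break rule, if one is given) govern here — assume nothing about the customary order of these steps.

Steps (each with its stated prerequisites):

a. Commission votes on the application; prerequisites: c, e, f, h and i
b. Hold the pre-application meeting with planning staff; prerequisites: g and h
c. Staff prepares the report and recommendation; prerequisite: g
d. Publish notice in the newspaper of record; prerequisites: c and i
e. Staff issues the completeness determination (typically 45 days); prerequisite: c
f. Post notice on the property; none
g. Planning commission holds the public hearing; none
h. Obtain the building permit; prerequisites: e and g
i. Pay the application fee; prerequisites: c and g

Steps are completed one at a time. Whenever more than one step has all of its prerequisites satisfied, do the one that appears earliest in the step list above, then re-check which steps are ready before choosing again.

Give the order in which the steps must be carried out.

f and g have no prerequisites; f is listed earlier, so f is first.
That leaves g as the only ready step → g.
That leaves c as the only ready step → c.
e and i are both available; e is listed earlier → e.
Now h and i have their prerequisites met. h is listed earlier, so h next.
b now also ready, so the ready set is {b, i}; b is listed earlier → b.
i needed c and g, now all done → i.
Now a and d have their prerequisites met. a is listed earlier, so a next.
d needed c and i, now all done → d.

f → g → c → e → h → b → i → a → d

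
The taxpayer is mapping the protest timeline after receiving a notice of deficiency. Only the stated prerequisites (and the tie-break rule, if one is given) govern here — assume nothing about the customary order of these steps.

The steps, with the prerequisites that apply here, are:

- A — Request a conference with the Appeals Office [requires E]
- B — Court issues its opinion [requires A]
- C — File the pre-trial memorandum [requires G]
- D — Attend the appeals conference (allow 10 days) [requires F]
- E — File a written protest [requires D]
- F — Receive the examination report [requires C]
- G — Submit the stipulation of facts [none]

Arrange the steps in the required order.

Only G has no prerequisites, so it is first.
C is the only step now ready → C.
F needed C, now all done → F.
That leaves D as the only ready step → D.
E is the only step now ready → E.
A needed E, now all done → A.
B needed A, now all done → B.

G, C, F, D, E, A, B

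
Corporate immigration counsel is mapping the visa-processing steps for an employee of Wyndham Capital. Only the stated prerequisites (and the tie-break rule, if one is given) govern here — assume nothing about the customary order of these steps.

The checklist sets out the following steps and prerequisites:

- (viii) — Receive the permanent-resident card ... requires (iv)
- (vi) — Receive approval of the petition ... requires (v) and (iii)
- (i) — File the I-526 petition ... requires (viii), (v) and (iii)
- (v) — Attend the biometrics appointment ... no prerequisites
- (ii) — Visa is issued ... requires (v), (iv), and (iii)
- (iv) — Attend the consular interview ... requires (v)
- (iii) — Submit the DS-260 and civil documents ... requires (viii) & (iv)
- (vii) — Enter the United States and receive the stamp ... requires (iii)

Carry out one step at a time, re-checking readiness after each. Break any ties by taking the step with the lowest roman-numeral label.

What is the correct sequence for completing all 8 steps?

(v) has no prerequisites → (v) first.
Next only (iv) has its prerequisites met → (iv).
(viii) needed (iv), now all done → (viii).
(iii) is the only step now ready → (iii).
Ready: (i), (ii), (vi) and (vii). (i) has the earlier label → (i).
(ii), (vi) and (vii) are all available; (ii) has the earlier label → (ii).
(vi) and (vii) are both available; (vi) has the earlier label → (vi).
(vii) is the only step now ready → (vii).

(v), (iv), (viii), (iii), (i), (ii), (vi), (vii)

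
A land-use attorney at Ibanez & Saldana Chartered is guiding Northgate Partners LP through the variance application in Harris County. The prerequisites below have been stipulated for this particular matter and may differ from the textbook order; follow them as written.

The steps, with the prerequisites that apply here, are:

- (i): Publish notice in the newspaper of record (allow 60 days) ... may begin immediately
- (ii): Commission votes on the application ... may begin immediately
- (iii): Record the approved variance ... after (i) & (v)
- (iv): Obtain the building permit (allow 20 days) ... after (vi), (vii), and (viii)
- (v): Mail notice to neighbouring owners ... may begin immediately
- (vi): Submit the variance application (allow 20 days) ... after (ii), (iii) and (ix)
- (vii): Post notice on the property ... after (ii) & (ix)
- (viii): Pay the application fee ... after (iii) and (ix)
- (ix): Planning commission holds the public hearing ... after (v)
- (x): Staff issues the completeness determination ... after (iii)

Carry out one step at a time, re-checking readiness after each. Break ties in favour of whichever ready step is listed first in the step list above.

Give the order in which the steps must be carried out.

(i) → (ii) → (v) → (iii) → (ix) → (vi) → (vii) → (viii) → (iv) → (x)

Nothing is required for (i), (ii) and (v). (i) is listed earlier → (i) first.
Ready: (ii) and (v). (ii) is listed earlier → (ii).
(v) is the only step now ready → (v).
Ready: (iii) and (ix). (iii) is listed earlier → (iii).
Ready: (ix) and (x). (ix) is listed earlier → (ix).
(vi), (vii), (viii) and (x) are all available; (vi) is listed earlier → (vi).
(vii), (viii) and (x) are all available; (vii) is listed earlier → (vii).
Now (viii) and (x) have their prerequisites met. (viii) is listed earlier, so (viii) next.
(iv) now also ready, so the ready set is {(iv), (x)}; (iv) is listed earlier → (iv).
(x) is the only step now ready → (x).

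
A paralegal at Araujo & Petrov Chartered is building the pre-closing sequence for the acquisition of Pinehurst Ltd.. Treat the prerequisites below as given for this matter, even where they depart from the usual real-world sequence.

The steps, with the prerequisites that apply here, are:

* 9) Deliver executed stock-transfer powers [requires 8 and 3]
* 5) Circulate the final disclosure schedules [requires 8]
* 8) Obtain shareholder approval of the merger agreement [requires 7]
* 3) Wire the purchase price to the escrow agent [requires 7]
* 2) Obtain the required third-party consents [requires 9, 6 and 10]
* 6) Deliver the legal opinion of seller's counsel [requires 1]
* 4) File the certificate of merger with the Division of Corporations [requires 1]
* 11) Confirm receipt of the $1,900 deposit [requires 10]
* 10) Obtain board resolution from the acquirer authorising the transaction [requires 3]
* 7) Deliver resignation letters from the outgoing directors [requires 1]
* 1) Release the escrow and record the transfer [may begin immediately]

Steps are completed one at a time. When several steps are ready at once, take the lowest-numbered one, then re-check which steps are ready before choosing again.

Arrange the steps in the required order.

1 → 4 → 6 → 7 → 3 → 8 → 5 → 9 → 10 → 2 → 11

Only 1 has no prerequisites, so it is first.
4, 6 and 7 are all available; 4 has the earlier label → 4.
6 and 7 are both available; 6 has the earlier label → 6.
That leaves 7 as the only ready step → 7.
Now 3 and 8 have their prerequisites met. 3 has the earlier label, so 3 next.
Ready: 8 and 10. 8 has the earlier label → 8.
5 and 9 now also ready, so the ready set is {5, 9, 10}; 5 has the earlier label → 5.
9 and 10 are both available; 9 has the earlier label → 9.
10 needed 3, now all done → 10.
Now 2 and 11 have their prerequisites met. 2 has the earlier label, so 2 next.
11 needed 10, now all done → 11.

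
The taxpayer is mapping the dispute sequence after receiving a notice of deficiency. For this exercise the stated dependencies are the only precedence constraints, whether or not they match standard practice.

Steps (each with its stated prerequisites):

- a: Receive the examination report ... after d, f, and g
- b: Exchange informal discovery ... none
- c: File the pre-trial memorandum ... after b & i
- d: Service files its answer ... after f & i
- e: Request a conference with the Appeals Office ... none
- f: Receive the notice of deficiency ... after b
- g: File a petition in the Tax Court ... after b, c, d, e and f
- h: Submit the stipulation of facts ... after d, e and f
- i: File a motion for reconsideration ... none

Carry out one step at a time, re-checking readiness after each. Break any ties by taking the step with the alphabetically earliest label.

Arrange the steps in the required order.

b, e, f, i, c, d, g, a, h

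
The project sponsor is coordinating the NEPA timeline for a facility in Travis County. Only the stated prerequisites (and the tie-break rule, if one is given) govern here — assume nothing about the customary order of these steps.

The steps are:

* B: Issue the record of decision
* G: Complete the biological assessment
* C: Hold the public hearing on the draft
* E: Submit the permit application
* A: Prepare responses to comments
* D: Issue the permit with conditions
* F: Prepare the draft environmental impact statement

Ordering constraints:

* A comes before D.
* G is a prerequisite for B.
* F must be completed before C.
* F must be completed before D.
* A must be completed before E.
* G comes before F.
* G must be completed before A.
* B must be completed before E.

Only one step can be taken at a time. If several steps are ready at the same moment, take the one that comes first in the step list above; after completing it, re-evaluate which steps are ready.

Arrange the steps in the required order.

G, B, A, E, F, C, D

Only G has no prerequisites, so it is first.
B, A and F are all available; B is listed earlier → B.
Ready: A and F. A is listed earlier → A.
E now also ready, so the ready set is {E, F}; E is listed earlier → E.
F needed G, now all done → F.
Now C and D have their prerequisites met. C is listed earlier, so C next.
That leaves D as the only ready step → D.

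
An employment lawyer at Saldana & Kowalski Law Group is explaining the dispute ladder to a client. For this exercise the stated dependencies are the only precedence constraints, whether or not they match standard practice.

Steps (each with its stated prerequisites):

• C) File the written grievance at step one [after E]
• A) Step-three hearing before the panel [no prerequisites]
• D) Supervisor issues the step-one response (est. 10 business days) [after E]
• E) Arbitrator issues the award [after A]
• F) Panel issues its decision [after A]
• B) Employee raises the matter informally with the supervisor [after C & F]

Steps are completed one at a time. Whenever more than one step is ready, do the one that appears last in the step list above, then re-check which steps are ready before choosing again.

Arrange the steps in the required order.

A is the only step with nothing outstanding, so it goes first.
Now F and E have their prerequisites met. F is listed later, so F next.
Next only E has its prerequisites met → E.
Now D and C have their prerequisites met. D is listed later, so D next.
C is the only step now ready → C.
B needed F and C, now all done → B.

A → F → E → D → C → B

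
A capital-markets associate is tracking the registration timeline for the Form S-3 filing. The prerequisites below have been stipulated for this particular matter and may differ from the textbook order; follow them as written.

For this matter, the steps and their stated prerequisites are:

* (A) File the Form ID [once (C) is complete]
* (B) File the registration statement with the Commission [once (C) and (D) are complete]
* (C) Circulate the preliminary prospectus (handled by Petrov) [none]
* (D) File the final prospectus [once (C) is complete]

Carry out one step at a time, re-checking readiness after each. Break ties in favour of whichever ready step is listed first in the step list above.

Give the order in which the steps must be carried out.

Only (C) has no prerequisites, so it is first.
(A) and (D) are both available; (A) is listed earlier → (A).
(D) needed (C), now all done → (D).
Next only (B) has its prerequisites met → (B).

(C) (A) (D) (B)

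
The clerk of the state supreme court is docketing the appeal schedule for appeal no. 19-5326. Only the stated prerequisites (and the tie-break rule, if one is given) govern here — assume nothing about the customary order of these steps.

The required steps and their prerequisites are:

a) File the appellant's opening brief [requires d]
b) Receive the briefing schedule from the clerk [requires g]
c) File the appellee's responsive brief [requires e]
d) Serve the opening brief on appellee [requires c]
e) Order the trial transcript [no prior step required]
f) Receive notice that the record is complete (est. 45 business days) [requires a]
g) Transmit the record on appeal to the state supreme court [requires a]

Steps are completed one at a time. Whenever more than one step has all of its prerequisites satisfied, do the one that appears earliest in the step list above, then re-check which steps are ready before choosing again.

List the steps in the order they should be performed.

e, c, d, a, f, g, b

Only e has no prerequisites, so it is first.
c is the only step now ready → c.
That leaves d as the only ready step → d.
Next only a has its prerequisites met → a.
f and g are both available; f is listed earlier → f.
That leaves g as the only ready step → g.
That leaves b as the only ready step → b.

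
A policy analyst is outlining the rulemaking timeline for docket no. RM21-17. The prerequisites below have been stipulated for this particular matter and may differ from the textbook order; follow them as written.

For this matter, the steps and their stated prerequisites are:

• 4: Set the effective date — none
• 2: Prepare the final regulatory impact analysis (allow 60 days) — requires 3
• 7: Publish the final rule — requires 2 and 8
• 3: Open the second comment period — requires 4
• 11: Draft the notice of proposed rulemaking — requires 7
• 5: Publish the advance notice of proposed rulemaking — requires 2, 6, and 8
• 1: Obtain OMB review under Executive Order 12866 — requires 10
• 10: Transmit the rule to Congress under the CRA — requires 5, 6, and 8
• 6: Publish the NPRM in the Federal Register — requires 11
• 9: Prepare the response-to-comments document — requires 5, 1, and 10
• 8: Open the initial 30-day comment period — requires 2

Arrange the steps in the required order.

4, 3, 2, 8, 7, 11, 6, 5, 10, 1, 9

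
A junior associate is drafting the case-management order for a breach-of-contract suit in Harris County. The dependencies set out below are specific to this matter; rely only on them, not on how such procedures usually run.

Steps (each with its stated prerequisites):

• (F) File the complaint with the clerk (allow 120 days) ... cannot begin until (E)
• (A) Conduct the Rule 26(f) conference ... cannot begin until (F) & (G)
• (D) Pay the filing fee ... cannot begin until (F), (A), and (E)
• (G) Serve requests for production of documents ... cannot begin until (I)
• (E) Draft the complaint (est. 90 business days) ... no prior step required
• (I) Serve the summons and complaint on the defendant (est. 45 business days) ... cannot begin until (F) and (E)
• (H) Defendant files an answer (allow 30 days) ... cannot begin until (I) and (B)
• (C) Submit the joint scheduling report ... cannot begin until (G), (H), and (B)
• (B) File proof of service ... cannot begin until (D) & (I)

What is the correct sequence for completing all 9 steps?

(E) is the only step with nothing outstanding, so it goes first.
(F) is the only step now ready → (F).
Next only (I) has its prerequisites met → (I).
(G) needed (I), now all done → (G).
Next only (A) has its prerequisites met → (A).
(D) needed (F), (A) and (E), now all done → (D).
(B) is the only step now ready → (B).
(H) needed (I) and (B), now all done → (H).
That leaves (C) as the only ready step → (C).

(E) → (F) → (I) → (G) → (A) → (D) → (B) → (H) → (C)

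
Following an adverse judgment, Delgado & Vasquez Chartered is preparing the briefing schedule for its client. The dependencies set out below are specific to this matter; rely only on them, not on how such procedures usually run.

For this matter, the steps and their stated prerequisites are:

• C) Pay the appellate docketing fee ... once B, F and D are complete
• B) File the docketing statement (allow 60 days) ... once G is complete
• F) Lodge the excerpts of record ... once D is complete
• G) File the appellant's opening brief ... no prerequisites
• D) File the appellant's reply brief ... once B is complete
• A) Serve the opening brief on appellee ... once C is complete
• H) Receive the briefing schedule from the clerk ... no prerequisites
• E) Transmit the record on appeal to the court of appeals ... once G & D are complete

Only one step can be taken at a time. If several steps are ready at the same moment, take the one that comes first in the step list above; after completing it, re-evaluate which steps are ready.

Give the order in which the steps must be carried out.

G and H have no prerequisites; G is listed earlier, so G is first.
B now also ready, so the ready set is {B, H}; B is listed earlier → B.
Ready: D and H. D is listed earlier → D.
F and E now also ready, so the ready set is {F, H, E}; F is listed earlier → F.
C, H and E are all available; C is listed earlier → C.
Ready: A, H and E. A is listed earlier → A.
Now H and E have their prerequisites met. H is listed earlier, so H next.
Next only E has its prerequisites met → E.

G → B → D → F → C → A → H → E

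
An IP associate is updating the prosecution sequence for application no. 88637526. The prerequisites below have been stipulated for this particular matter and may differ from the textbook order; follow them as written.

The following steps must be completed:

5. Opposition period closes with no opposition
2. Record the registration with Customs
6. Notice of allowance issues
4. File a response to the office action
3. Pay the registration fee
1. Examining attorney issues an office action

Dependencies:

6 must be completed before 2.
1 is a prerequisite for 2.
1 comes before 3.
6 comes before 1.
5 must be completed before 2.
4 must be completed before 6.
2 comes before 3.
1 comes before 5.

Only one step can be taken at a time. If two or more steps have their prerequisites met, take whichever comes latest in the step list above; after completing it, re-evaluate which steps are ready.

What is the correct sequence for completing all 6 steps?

Only 4 has no prerequisites, so it is first.
6 needed 4, now all done → 6.
1 is the only step now ready → 1.
5 needed 1, now all done → 5.
2 needed 1, 6 and 5, now all done → 2.
3 needed 1 and 2, now all done → 3.

4 → 6 → 1 → 5 → 2 → 3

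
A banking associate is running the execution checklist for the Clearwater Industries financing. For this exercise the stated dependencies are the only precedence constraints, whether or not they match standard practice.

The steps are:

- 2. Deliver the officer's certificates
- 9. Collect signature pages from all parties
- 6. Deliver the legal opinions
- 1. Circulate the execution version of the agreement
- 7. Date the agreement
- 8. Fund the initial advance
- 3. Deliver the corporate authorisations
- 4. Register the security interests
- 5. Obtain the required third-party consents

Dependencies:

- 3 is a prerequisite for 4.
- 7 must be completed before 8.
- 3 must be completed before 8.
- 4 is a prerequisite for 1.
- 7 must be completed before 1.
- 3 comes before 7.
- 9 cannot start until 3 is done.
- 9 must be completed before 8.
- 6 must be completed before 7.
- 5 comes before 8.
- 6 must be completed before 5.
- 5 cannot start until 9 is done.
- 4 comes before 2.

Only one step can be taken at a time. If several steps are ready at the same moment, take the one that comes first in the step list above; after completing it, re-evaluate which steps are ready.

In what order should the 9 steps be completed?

6, 3, 9, 7, 4, 2, 1, 5, 8

Nothing is required for 6 and 3. 6 is listed earlier → 6 first.
3 is the only step now ready → 3.
Ready: 9, 7 and 4. 9 is listed earlier → 9.
5 now also ready, so the ready set is {7, 4, 5}; 7 is listed earlier → 7.
4 and 5 are both available; 4 is listed earlier → 4.
2 and 1 now also ready, so the ready set is {2, 1, 5}; 2 is listed earlier → 2.
1 and 5 are both available; 1 is listed earlier → 1.
5 needed 9 and 6, now all done → 5.
Next only 8 has its prerequisites met → 8.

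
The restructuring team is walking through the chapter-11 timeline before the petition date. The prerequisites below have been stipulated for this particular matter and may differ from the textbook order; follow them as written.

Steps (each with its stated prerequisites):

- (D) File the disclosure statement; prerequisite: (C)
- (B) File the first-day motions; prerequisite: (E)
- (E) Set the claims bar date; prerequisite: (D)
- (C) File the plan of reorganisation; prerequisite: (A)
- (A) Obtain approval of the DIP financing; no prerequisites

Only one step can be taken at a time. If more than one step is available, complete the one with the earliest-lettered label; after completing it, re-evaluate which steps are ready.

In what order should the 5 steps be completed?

(A) → (C) → (D) → (E) → (B)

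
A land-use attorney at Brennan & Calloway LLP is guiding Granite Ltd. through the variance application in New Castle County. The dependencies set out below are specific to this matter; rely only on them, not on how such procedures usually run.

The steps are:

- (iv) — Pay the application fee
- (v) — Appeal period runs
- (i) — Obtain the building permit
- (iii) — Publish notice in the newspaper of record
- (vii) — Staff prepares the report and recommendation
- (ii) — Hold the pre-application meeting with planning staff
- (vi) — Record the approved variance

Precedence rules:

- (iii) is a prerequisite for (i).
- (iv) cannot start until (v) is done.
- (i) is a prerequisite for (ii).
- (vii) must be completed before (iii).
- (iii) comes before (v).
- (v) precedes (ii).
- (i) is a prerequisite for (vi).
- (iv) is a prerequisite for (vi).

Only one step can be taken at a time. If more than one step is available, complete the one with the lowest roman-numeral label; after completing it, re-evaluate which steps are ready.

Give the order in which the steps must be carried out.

(vii), (iii), (i), (v), (ii), (iv), (vi)

Only (vii) has no prerequisites, so it is first.
(iii) is the only step now ready → (iii).
Now (i) and (v) have their prerequisites met. (i) has the earlier label, so (i) next.
Next only (v) has its prerequisites met → (v).
Now (ii) and (iv) have their prerequisites met. (ii) has the earlier label, so (ii) next.
(iv) needed (v), now all done → (iv).
(vi) needed (i) and (iv), now all done → (vi).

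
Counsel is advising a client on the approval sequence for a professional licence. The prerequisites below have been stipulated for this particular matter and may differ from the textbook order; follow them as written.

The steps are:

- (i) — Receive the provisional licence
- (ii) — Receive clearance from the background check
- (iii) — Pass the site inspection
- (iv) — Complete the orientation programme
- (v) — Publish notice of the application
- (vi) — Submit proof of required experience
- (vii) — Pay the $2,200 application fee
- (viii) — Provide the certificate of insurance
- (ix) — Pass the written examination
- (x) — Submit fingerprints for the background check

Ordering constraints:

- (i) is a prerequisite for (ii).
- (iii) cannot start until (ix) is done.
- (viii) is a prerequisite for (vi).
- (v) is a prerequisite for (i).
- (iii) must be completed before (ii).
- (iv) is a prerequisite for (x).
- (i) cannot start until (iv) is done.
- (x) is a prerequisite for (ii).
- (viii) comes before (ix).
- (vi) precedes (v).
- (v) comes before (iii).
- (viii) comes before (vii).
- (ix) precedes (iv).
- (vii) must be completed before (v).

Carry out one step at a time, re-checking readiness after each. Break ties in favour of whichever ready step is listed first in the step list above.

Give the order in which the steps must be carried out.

(viii) is the only step with nothing outstanding, so it goes first.
Ready: (vi), (vii) and (ix). (vi) is listed earlier → (vi).
Now (vii) and (ix) have their prerequisites met. (vii) is listed earlier, so (vii) next.
(v) now also ready, so the ready set is {(v), (ix)}; (v) is listed earlier → (v).
Next only (ix) has its prerequisites met → (ix).
(iii) and (iv) are both available; (iii) is listed earlier → (iii).
Next only (iv) has its prerequisites met → (iv).
(i) and (x) are both available; (i) is listed earlier → (i).
Next only (x) has its prerequisites met → (x).
Next only (ii) has its prerequisites met → (ii).

(viii) (vi) (vii) (v) (ix) (iii) (iv) (i) (x) (ii)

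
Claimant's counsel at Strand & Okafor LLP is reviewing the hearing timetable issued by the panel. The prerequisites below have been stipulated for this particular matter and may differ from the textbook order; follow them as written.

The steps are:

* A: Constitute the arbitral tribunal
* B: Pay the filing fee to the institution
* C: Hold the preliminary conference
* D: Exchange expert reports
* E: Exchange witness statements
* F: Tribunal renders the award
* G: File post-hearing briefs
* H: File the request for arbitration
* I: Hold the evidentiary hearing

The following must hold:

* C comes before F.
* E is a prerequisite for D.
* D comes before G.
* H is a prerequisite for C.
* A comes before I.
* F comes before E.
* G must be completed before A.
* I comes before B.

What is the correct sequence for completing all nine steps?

Only H has no prerequisites, so it is first.
That leaves C as the only ready step → C.
Next only F has its prerequisites met → F.
E is the only step now ready → E.
D needed E, now all done → D.
Next only G has its prerequisites met → G.
A is the only step now ready → A.
I needed A, now all done → I.
B is the only step now ready → B.

H C F E D G A I B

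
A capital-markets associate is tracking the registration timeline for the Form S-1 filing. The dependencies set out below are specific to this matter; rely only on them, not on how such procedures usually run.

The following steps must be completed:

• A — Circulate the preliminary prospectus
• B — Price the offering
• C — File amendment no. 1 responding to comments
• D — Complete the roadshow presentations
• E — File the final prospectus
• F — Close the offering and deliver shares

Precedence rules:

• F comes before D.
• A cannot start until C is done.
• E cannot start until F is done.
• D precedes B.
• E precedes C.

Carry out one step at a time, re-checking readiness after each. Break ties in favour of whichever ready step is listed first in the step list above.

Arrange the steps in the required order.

F, D, B, E, C, A

Only F has no prerequisites, so it is first.
Ready: D and E. D is listed earlier → D.
B now also ready, so the ready set is {B, E}; B is listed earlier → B.
E needed F, now all done → E.
C needed E, now all done → C.
A needed C, now all done → A.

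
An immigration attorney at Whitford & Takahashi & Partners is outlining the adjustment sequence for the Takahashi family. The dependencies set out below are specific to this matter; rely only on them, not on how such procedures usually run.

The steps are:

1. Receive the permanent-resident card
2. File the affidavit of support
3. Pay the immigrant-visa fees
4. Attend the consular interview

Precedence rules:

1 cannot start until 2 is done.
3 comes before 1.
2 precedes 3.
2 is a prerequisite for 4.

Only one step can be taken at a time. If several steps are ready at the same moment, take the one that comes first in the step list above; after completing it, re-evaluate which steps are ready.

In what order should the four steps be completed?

2 has no prerequisites → 2 first.
3 and 4 are both available; 3 is listed earlier → 3.
Now 1 and 4 have their prerequisites met. 1 is listed earlier, so 1 next.
Next only 4 has its prerequisites met → 4.

2 → 3 → 1 → 4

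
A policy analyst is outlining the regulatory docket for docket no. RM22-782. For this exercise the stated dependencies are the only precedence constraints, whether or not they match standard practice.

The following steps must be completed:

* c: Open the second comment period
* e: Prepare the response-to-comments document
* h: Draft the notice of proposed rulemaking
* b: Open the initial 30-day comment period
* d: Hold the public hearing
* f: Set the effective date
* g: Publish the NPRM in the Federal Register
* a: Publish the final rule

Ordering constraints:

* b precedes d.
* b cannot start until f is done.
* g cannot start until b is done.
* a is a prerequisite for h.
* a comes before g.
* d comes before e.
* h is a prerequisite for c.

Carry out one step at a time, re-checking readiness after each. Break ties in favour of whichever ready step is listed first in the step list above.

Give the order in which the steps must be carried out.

f and a have no prerequisites; f is listed earlier, so f is first.
b now also ready, so the ready set is {b, a}; b is listed earlier → b.
d and a are both available; d is listed earlier → d.
Now e and a have their prerequisites met. e is listed earlier, so e next.
That leaves a as the only ready step → a.
Ready: h and g. h is listed earlier → h.
Ready: c and g. c is listed earlier → c.
Next only g has its prerequisites met → g.

f, b, d, e, a, h, c, g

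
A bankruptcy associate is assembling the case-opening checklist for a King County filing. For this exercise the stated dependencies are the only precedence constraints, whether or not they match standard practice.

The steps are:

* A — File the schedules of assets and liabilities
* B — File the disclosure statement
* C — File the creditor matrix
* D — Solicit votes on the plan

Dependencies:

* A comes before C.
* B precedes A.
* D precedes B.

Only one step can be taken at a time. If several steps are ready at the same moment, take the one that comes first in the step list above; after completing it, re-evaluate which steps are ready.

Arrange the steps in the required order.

D is the only step with nothing outstanding, so it goes first.
Next only B has its prerequisites met → B.
A needed B, now all done → A.
C needed A, now all done → C.

D B A C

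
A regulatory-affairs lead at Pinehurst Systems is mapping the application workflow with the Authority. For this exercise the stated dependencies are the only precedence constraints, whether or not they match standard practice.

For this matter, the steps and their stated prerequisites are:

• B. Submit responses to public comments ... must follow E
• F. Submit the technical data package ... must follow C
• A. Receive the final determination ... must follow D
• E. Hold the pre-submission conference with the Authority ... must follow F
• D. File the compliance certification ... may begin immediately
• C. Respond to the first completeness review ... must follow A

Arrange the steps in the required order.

D has no prerequisites → D first.
That leaves A as the only ready step → A.
C needed A, now all done → C.
F is the only step now ready → F.
Next only E has its prerequisites met → E.
B needed E, now all done → B.

D, A, C, F, E, B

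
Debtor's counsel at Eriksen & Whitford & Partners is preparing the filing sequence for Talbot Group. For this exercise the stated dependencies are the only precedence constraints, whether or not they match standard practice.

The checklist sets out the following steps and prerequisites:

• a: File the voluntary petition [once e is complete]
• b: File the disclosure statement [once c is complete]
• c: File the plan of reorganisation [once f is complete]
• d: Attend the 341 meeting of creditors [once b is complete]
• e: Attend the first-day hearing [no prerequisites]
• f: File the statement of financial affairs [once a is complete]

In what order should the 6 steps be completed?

e, a, f, c, b, d

e has no prerequisites → e first.
Next only a has its prerequisites met → a.
f is the only step now ready → f.
That leaves c as the only ready step → c.
b needed c, now all done → b.
d needed b, now all done → d.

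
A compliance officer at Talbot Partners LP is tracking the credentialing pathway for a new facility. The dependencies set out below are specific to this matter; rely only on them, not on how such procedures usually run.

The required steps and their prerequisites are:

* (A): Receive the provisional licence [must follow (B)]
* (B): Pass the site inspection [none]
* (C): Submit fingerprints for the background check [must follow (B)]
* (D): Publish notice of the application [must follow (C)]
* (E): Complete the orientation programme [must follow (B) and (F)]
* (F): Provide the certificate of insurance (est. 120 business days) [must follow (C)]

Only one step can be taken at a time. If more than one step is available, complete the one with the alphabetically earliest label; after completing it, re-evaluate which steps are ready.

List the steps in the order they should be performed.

(B) → (A) → (C) → (D) → (F) → (E)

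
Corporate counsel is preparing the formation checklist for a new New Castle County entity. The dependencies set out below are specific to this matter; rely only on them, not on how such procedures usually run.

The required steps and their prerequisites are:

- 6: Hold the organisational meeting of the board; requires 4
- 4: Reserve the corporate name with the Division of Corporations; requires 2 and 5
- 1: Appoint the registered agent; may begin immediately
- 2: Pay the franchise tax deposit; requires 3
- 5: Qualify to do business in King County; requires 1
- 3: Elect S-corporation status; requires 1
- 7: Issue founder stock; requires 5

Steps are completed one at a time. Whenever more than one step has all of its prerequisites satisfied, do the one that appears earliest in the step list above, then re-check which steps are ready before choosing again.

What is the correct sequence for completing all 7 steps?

1 has no prerequisites → 1 first.
5 and 3 are both available; 5 is listed earlier → 5.
3 and 7 are both available; 3 is listed earlier → 3.
Ready: 2 and 7. 2 is listed earlier → 2.
4 now also ready, so the ready set is {4, 7}; 4 is listed earlier → 4.
6 now also ready, so the ready set is {6, 7}; 6 is listed earlier → 6.
That leaves 7 as the only ready step → 7.

1 → 5 → 3 → 2 → 4 → 6 → 7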